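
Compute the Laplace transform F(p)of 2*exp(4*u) 2/(p - 4)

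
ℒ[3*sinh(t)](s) 3/(s^2 - 1)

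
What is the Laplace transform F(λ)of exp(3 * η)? 1/(λ - 3)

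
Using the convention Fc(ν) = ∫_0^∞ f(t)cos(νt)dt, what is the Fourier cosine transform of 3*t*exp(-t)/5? 3*(1 - ν^2)/(5*(ν^2 + 1)^2)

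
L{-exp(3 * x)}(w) -1/(w - 3)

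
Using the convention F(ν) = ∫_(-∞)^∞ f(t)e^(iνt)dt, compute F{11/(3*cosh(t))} 11*pi/(3*cosh(pi*ν/2))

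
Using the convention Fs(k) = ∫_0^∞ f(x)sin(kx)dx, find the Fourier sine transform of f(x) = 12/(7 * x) 6 * pi/7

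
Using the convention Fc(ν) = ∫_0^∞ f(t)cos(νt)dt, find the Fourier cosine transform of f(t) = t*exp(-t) (1 - ν^2)/(ν^2 + 1)^2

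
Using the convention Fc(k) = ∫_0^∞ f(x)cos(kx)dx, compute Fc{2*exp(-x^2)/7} sqrt(pi)*exp(-k^2/4)/7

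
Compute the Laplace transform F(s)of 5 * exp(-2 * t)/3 5/(3 * (s+2))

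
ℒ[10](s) 10/s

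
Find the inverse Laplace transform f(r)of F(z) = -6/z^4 -r^3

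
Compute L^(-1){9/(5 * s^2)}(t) 9 * t/5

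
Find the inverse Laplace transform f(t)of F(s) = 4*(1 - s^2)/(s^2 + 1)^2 -4*t*cos(t)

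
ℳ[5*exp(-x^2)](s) 5*gamma(s/2)/2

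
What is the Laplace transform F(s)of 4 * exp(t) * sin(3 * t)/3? 4/((s - 1)^2 + 9)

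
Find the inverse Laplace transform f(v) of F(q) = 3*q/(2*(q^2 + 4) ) 3*cos(2*v) /2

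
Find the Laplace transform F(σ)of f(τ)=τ σ^(-2)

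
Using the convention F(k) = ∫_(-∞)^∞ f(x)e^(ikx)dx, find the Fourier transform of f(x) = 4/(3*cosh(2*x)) 2*pi/(3*cosh(pi*k/4))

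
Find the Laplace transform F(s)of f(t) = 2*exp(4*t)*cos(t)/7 2*(s - 4)/(7*((s - 4)^2 + 1))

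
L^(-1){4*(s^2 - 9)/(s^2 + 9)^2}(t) 4*t*cos(3*t)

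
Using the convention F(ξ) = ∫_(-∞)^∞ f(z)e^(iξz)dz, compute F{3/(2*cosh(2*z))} 3*pi/(4*cosh(pi*ξ/4))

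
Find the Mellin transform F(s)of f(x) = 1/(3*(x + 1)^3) pi*(s - 2)*(s - 1)/(6*sin(pi*s))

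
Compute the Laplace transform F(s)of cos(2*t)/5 s/(5*(s^2 + 4))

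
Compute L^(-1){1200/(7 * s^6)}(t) 10 * t^5/7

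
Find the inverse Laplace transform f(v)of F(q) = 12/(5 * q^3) 6 * v^2/5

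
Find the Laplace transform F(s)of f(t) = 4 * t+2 4/s^2+2/s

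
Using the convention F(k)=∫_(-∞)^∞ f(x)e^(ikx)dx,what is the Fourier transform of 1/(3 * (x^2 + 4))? pi * exp(-2 * Abs(k))/6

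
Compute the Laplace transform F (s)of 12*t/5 12/ (5*s^2)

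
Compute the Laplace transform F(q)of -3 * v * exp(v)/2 -3/(2 * (q - 1)^2)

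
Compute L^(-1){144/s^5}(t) 6*t^4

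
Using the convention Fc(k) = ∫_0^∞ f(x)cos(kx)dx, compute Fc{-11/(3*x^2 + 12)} -11*pi*exp(-2*k)/12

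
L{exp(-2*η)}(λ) 1/(λ + 2)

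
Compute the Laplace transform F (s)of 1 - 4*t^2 1/s - 8/s^3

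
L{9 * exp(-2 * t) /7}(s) 9/(7 * (s + 2) ) 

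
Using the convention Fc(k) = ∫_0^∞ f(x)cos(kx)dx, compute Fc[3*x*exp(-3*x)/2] 3*(9 - k^2)/(2*(k^2 + 9)^2)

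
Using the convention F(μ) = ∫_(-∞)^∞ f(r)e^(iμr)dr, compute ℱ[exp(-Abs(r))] 2/(μ^2+1)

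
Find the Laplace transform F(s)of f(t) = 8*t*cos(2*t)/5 8*(s^2-4)/(5*(s^2 + 4)^2)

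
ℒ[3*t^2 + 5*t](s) 5/s^2 + 6/s^3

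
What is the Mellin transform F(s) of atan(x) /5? -pi * sec(pi * s/2) /(10 * s) 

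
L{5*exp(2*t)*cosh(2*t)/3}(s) 5*(s - 2)/(3*s*(s - 4))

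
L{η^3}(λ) 6/λ^4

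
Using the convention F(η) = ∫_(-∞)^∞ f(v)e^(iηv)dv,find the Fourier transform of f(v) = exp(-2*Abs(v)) 4/(η^2 + 4)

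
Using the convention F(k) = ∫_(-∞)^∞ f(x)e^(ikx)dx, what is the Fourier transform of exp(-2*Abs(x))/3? 4/(3*(k^2 + 4))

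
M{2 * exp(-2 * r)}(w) 2^(1 - w) * gamma(w)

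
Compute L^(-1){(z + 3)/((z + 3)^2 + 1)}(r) exp(-3*r)*cos(r)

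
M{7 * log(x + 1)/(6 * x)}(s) -7 * pi * csc(pi * s)/(6 * s - 6)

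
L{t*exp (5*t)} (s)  (s - 5)^ (-2)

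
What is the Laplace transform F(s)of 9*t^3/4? 27/(2*s^4)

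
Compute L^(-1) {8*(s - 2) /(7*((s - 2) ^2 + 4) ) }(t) 8*exp(2*t)*cos(2*t) /7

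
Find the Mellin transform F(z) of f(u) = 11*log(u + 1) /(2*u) -11*pi*csc(pi*z) /(2*z - 2) 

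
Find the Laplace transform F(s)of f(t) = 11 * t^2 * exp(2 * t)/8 11/(4 * (s - 2)^3)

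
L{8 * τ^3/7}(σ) 48/(7 * σ^4)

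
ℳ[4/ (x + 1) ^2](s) -4*pi*(s - 1) /sin (pi*s) 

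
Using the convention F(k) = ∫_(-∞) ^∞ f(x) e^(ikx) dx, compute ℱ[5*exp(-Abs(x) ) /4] 5/(2*(k^2 + 1) ) 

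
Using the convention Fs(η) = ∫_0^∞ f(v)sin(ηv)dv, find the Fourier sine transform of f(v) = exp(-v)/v atan(η)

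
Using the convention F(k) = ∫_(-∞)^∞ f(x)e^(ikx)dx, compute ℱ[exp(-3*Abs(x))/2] 3/(k^2+9)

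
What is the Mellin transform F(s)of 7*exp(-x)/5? 7*gamma(s)/5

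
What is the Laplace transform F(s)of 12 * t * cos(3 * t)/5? 12 * (s^2 - 9)/(5 * (s^2 + 9)^2)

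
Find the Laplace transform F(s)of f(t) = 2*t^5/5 48/s^6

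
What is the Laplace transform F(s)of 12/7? 12/(7 * s)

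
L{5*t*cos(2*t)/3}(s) 5*(s^2 - 4)/(3*(s^2 + 4)^2)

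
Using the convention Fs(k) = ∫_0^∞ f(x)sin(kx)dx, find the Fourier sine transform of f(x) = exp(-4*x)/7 k/(7*(k^2 + 16))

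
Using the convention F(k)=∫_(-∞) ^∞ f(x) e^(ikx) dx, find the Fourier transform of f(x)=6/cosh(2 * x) 3 * pi/cosh(pi * k/4) 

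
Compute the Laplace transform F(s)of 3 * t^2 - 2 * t 6/s^3 - 2/s^2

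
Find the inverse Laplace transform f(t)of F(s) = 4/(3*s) 4/3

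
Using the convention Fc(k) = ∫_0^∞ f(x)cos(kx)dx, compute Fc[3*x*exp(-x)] 3*(1 - k^2)/(k^2+1)^2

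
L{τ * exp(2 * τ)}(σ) (σ - 2)^(-2)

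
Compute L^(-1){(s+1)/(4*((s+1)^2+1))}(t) exp(-t)*cos(t)/4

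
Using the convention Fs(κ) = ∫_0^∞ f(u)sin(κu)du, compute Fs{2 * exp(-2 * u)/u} 2 * atan(κ/2)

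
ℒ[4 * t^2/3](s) 8/(3 * s^3)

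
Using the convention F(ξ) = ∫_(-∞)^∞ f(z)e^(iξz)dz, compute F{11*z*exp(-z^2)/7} 11*I*sqrt(pi)*ξ*exp(-ξ^2/4)/14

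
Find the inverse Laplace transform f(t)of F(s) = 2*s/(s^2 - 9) 2*cosh(3*t)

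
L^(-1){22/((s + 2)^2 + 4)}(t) 11*exp(-2*t)*sin(2*t)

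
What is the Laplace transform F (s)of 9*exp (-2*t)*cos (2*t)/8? 9*(s + 2)/ (8*( (s + 2)^2 + 4))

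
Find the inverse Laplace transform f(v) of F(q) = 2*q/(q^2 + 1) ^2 v*sin(v) 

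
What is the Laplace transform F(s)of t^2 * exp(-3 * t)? 2/(s + 3)^3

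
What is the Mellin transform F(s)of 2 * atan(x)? -pi * sec(pi * s/2)/s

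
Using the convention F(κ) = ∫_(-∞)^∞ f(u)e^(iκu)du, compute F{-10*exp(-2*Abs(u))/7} -40/(7*κ^2 + 28)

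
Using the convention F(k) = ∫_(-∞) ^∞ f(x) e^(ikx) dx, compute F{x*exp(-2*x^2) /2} sqrt(2)*I*sqrt(pi)*k*exp(-k^2/8) /16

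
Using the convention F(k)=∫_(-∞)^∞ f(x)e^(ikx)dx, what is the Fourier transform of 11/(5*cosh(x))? 11*pi/(5*cosh(pi*k/2))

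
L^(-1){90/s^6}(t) 3*t^5/4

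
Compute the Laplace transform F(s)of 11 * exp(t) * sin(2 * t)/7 22/(7 * ((s - 1)^2 + 4))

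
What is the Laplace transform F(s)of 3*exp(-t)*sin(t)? 3/((s + 1)^2 + 1)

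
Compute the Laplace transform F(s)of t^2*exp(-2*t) 2/(s+2)^3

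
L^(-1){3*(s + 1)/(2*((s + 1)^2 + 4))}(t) 3*exp(-t)*cos(2*t)/2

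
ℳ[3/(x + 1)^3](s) 3*pi*(s - 2)*(s - 1)/(2*sin(pi*s))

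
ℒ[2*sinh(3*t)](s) 6/(s^2 - 9)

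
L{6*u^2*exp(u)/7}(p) 12/(7*(p - 1)^3)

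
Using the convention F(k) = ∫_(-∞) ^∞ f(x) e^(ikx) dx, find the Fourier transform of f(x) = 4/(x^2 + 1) 4 * pi * exp(-Abs(k) ) 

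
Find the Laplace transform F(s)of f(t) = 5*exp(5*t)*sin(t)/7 5/(7*((s - 5)^2 + 1))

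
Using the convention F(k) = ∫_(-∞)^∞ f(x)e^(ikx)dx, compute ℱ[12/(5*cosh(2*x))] 6*pi/(5*cosh(pi*k/4))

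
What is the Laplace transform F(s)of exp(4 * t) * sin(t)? 1/((s - 4)^2 + 1)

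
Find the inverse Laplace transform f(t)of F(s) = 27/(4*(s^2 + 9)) 9*sin(3*t)/4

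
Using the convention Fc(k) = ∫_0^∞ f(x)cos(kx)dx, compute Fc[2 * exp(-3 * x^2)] sqrt(3) * sqrt(pi) * exp(-k^2/12)/3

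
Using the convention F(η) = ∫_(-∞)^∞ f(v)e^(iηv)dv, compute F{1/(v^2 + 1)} pi*exp(-Abs(η))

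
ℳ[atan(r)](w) -pi * sec(pi * w/2)/(2 * w)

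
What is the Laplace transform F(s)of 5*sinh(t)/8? 5/(8*(s^2 - 1))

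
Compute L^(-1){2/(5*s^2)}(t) 2*t/5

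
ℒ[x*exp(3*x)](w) (w - 3)^(-2)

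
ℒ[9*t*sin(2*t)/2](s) 18*s/(s^2+4)^2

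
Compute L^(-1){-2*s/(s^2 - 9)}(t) -2*cosh(3*t)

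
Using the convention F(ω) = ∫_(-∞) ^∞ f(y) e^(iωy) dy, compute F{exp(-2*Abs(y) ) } 4/(ω^2 + 4) 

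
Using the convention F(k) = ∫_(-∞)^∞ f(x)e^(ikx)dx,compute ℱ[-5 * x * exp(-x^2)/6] -5 * I * sqrt(pi) * k * exp(-k^2/4)/12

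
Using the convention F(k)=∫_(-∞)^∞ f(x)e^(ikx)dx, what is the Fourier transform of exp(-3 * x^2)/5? sqrt(3) * sqrt(pi) * exp(-k^2/12)/15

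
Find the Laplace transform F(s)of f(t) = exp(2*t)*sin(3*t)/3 1/((s - 2)^2 + 9)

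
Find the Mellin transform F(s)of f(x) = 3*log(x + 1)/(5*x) -3*pi*csc(pi*s)/(5*s - 5)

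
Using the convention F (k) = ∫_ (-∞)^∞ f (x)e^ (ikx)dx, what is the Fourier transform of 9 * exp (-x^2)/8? 9 * sqrt (pi) * exp (-k^2/4)/8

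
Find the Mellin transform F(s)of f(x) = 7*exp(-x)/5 7*gamma(s)/5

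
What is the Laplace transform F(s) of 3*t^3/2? 9/s^4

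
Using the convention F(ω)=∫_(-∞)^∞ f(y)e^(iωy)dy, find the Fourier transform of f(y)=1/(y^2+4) pi * exp(-2 * Abs(ω))/2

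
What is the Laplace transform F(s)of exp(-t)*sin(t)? 1/((s + 1)^2 + 1)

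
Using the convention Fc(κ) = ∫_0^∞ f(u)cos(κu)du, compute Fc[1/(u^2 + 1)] pi*exp(-κ)/2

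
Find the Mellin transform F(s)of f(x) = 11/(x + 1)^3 11*pi*(s - 2)*(s - 1)/(2*sin(pi*s))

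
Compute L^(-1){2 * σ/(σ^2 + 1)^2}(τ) τ * sin(τ)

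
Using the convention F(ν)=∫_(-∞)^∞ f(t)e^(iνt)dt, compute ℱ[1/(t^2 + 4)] pi * exp(-2 * Abs(ν))/2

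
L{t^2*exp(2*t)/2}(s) (s - 2)^(-3)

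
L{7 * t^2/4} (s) 7/ (2 * s^3)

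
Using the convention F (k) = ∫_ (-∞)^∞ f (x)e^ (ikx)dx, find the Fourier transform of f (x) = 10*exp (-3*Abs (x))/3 20/ (k^2 + 9)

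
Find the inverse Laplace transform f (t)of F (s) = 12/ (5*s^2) 12*t/5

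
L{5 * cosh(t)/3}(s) 5 * s/(3 * (s^2 - 1))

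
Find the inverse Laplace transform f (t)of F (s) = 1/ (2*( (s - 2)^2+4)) exp (2*t)*sin (2*t)/4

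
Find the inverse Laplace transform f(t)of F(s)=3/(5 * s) 3/5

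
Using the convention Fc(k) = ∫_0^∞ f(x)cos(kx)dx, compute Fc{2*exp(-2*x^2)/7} sqrt(2)*sqrt(pi)*exp(-k^2/8)/14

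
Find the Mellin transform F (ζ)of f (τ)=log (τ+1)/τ -pi*csc (pi*ζ)/ (ζ - 1)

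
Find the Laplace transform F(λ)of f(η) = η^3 6/λ^4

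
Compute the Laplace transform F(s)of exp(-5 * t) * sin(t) 1/((s + 5)^2 + 1)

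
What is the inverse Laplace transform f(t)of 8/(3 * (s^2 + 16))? 2 * sin(4 * t)/3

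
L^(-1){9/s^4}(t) 3 * t^3/2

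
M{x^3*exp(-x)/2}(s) gamma(s + 3)/2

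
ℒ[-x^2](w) -2/w^3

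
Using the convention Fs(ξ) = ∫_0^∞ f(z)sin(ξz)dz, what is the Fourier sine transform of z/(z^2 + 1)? pi * exp(-ξ)/2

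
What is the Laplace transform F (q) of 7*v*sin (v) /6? 7*q/ (3*(q^2 + 1) ^2) 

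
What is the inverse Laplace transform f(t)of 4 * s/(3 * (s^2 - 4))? 4 * cosh(2 * t)/3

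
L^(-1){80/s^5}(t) 10*t^4/3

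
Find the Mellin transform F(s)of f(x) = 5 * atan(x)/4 -5 * pi * sec(pi * s/2)/(8 * s)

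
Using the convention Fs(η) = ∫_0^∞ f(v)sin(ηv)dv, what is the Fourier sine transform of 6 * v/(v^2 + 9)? 3 * pi * exp(-3 * η)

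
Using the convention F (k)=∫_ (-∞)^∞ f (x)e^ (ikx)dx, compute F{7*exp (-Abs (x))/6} 7/ (3*(k^2+1))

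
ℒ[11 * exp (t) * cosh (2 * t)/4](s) 11 * (s - 1)/ (4 * ( (s - 1)^2 - 4))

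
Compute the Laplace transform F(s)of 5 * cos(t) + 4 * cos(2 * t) 5 * s/(s^2 + 1) + 4 * s/(s^2 + 4)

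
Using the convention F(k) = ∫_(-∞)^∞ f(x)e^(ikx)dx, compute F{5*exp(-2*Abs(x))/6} 10/(3*(k^2 + 4))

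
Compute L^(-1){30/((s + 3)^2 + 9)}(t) 10*exp(-3*t)*sin(3*t)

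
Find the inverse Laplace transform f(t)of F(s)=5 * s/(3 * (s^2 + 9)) 5 * cos(3 * t)/3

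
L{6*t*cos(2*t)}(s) 6*(s^2-4)/(s^2 + 4)^2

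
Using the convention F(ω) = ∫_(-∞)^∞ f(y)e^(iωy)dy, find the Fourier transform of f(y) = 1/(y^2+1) pi * exp(-Abs(ω))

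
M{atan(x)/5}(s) -pi*sec(pi*s/2)/(10*s)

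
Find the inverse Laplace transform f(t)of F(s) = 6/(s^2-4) 3*sinh(2*t)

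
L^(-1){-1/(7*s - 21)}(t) -exp(3*t)/7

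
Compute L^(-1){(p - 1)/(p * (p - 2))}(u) exp(u) * cosh(u)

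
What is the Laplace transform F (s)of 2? 2/s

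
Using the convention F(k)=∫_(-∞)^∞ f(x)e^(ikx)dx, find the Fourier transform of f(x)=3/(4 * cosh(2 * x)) 3 * pi/(8 * cosh(pi * k/4))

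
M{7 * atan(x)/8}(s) -7 * pi * sec(pi * s/2)/(16 * s)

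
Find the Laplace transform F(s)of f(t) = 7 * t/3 7/(3 * s^2)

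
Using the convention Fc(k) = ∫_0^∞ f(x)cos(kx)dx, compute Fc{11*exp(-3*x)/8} 33/(8*(k^2 + 9))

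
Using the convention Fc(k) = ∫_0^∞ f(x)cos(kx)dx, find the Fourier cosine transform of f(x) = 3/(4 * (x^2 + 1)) 3 * pi * exp(-k)/8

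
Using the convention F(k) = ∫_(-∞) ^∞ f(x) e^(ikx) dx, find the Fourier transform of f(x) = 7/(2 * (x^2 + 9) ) 7 * pi * exp(-3 * Abs(k) ) /6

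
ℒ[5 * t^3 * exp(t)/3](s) 10/(s - 1)^4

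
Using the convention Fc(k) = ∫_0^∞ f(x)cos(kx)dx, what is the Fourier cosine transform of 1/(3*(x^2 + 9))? pi*exp(-3*k)/18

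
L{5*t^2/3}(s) 10/(3*s^3)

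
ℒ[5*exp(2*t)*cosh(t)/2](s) 5*(s - 2)/(2*((s - 2)^2 - 1))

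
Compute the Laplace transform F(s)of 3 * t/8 3/(8 * s^2)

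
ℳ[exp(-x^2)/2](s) gamma(s/2)/4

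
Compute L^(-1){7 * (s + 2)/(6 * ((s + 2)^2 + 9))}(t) 7 * exp(-2 * t) * cos(3 * t)/6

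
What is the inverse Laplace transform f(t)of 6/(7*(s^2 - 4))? 3*sinh(2*t)/7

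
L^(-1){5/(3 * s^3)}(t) 5 * t^2/6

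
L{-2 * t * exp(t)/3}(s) -2/(3 * (s - 1)^2)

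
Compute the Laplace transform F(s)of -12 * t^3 -72/s^4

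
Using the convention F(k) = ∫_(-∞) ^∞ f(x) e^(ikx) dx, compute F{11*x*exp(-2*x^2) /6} 11*sqrt(2)*I*sqrt(pi)*k*exp(-k^2/8) /48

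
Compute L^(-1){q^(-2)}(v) v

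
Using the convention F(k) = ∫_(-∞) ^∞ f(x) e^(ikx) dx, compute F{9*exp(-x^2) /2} 9*sqrt(pi)*exp(-k^2/4) /2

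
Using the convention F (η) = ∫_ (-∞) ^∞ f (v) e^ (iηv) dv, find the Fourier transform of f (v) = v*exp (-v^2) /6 I*sqrt (pi)*η*exp (-η^2/4) /12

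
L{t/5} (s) 1/ (5*s^2)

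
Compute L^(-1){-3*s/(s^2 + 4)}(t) -3*cos(2*t)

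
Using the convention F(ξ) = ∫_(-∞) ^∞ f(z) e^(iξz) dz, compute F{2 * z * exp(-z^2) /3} I * sqrt(pi) * ξ * exp(-ξ^2/4) /3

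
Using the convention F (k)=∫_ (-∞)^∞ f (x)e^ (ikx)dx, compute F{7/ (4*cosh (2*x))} 7*pi/ (8*cosh (pi*k/4))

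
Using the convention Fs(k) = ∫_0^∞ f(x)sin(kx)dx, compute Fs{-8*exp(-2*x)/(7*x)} -8*atan(k/2)/7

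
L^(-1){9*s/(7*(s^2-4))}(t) 9*cosh(2*t)/7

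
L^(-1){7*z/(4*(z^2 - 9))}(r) 7*cosh(3*r)/4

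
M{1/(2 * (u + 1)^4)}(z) gamma(z) * gamma(4 - z)/12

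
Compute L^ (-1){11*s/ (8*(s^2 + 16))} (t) 11*cos (4*t)/8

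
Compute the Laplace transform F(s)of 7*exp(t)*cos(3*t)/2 7*(s - 1)/(2*((s - 1)^2 + 9))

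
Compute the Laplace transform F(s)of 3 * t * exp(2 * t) 3/(s - 2)^2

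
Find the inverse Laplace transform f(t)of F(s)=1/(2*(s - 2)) exp(2*t)/2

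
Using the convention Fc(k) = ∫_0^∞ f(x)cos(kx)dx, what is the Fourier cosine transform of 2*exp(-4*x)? 8/(k^2 + 16)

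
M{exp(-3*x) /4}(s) gamma(s) /(4*3^s) 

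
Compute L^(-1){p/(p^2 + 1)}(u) cos(u)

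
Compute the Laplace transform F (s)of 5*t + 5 5/s^2 + 5/s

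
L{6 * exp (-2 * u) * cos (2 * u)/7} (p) 6 * (p + 2)/ (7 * ( (p + 2)^2 + 4))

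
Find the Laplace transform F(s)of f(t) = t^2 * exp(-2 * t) 2/(s + 2)^3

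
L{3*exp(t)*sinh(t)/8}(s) 3/(8*s*(s - 2))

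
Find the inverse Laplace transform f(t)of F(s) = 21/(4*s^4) 7*t^3/8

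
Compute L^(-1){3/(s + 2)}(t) 3 * exp(-2 * t)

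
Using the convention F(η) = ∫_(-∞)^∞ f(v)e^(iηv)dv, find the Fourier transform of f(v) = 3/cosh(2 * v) 3 * pi/(2 * cosh(pi * η/4))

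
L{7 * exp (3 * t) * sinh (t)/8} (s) 7/ (8 * ( (s - 3)^2 - 1))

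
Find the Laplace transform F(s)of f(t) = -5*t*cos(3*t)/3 5*(9 - s^2)/(3*(s^2 + 9)^2)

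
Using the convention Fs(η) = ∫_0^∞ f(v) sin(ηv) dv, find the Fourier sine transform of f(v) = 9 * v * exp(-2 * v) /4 9 * η/(η^2+4) ^2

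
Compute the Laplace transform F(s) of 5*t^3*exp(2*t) 30/(s - 2) ^4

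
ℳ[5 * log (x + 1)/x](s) -5 * pi * csc (pi * s)/ (s - 1)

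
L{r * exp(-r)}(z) (z + 1)^(-2)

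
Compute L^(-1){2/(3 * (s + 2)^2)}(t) 2 * t * exp(-2 * t)/3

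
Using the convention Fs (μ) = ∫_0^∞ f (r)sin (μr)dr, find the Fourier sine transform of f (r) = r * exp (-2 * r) 4 * μ/ (μ^2+4)^2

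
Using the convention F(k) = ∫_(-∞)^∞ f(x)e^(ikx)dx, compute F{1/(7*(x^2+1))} pi*exp(-Abs(k))/7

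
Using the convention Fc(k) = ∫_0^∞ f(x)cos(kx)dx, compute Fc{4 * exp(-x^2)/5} 2 * sqrt(pi) * exp(-k^2/4)/5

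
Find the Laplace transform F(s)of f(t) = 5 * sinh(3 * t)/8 15/(8 * (s^2-9))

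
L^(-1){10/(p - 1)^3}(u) 5*u^2*exp(u)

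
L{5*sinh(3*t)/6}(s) 5/(2*(s^2 - 9))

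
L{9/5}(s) 9/(5 * s)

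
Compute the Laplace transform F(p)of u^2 2/p^3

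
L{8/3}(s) 8/(3*s)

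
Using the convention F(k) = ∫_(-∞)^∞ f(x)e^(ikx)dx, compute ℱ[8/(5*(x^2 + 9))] 8*pi*exp(-3*Abs(k))/15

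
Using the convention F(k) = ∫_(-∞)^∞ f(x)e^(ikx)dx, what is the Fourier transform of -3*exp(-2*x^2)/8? -3*sqrt(2)*sqrt(pi)*exp(-k^2/8)/16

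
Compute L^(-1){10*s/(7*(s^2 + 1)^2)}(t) 5*t*sin(t)/7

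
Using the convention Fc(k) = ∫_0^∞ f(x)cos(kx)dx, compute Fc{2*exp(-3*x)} 6/(k^2+9)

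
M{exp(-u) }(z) gamma(z) 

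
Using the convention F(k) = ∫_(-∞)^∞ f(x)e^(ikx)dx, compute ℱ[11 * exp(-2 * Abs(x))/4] 11/(k^2 + 4)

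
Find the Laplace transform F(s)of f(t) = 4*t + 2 4/s^2 + 2/s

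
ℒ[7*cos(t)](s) 7*s/(s^2+1)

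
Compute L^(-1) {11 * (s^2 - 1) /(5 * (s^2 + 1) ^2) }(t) 11 * t * cos(t) /5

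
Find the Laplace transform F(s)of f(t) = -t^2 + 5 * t 5/s^2 - 2/s^3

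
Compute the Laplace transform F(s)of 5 5/s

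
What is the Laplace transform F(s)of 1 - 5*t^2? 1/s - 10/s^3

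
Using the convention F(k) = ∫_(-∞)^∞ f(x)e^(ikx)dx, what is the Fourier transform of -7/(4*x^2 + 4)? -7*pi*exp(-Abs(k))/4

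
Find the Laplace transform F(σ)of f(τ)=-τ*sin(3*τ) -6*σ/(σ^2 + 9)^2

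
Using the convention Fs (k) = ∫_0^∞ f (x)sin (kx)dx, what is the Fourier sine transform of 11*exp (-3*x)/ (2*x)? 11*atan (k/3)/2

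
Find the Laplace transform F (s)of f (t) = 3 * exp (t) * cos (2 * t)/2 3 * (s - 1)/ (2 * ( (s - 1)^2 + 4))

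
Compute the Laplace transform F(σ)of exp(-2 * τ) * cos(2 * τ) (σ + 2)/((σ + 2)^2 + 4)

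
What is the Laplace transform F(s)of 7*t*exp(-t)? 7/(s + 1)^2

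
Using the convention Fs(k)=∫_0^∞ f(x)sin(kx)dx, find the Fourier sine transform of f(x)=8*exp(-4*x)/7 8*k/(7*(k^2+16))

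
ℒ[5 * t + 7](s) 7/s + 5/s^2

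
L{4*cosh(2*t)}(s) 4*s/(s^2 - 4)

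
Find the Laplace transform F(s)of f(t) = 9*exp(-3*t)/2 9/(2*(s+3))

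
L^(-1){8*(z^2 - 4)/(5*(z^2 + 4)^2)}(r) 8*r*cos(2*r)/5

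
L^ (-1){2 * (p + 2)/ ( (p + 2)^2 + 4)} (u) 2 * exp (-2 * u) * cos (2 * u)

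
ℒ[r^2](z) 2/z^3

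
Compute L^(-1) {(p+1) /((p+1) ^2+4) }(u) exp(-u)*cos(2*u) 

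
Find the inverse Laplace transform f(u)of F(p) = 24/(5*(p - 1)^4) 4*u^3*exp(u)/5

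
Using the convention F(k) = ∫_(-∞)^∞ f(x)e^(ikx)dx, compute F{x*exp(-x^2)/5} I*sqrt(pi)*k*exp(-k^2/4)/10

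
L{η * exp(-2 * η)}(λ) (λ+2)^(-2)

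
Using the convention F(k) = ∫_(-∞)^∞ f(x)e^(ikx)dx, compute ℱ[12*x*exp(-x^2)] 6*I*sqrt(pi)*k*exp(-k^2/4)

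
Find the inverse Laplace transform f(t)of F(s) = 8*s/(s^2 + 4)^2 2*t*sin(2*t)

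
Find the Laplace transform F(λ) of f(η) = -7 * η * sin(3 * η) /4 -21 * λ/(2 * (λ^2+9) ^2) 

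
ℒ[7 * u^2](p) 14/p^3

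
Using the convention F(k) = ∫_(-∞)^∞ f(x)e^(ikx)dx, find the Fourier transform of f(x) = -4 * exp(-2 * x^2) -2 * sqrt(2) * sqrt(pi) * exp(-k^2/8)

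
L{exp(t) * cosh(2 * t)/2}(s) (s - 1)/(2 * ((s - 1)^2-4))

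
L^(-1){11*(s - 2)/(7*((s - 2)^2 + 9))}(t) 11*exp(2*t)*cos(3*t)/7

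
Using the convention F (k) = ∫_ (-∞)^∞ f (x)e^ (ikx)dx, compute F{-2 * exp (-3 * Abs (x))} -12/ (k^2 + 9)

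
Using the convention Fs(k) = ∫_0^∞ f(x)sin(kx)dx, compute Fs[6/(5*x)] 3*pi/5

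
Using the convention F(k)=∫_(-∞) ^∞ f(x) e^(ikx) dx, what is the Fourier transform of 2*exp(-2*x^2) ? sqrt(2)*sqrt(pi)*exp(-k^2/8) 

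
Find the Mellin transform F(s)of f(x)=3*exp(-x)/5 3*gamma(s)/5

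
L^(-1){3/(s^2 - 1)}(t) 3*sinh(t)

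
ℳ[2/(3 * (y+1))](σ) 2 * pi * csc(pi * σ)/3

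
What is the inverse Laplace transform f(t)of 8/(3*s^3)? 4*t^2/3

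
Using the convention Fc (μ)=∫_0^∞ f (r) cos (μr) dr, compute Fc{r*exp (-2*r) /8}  (4 - μ^2) / (8*(μ^2 + 4) ^2) 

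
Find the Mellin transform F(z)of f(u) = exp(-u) gamma(z)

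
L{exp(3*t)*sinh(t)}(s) 1/((s - 3)^2-1)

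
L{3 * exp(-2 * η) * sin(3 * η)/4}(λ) 9/(4 * ((λ + 2)^2 + 9))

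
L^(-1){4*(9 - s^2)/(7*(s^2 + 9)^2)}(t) -4*t*cos(3*t)/7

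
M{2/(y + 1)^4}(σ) gamma(σ) * gamma(4 - σ)/3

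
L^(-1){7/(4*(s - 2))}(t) 7*exp(2*t)/4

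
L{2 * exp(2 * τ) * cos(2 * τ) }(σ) 2 * (σ - 2) /((σ - 2) ^2+4) 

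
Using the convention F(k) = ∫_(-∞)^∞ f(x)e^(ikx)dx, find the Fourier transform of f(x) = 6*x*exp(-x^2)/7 3*I*sqrt(pi)*k*exp(-k^2/4)/7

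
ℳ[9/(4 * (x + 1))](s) 9 * pi * csc(pi * s)/4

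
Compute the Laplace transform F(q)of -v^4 -24/q^5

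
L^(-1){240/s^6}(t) 2*t^5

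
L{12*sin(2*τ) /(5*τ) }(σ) 12*atan(2/σ) /5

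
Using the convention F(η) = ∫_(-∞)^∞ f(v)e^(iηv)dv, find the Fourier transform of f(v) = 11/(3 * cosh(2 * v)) 11 * pi/(6 * cosh(pi * η/4))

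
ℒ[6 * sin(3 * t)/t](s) 6 * atan(3/s)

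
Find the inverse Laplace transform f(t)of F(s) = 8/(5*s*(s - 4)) 4*exp(2*t)*sinh(2*t)/5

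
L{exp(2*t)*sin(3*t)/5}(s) 3/(5*((s - 2)^2 + 9))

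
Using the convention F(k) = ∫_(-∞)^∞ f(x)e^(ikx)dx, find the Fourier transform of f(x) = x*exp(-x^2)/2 I*sqrt(pi)*k*exp(-k^2/4)/4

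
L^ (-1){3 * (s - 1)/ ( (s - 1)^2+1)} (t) 3 * exp (t) * cos (t)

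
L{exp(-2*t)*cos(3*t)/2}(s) (s + 2)/(2*((s + 2)^2 + 9))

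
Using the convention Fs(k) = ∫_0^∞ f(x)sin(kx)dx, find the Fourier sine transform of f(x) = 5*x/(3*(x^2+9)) 5*pi*exp(-3*k)/6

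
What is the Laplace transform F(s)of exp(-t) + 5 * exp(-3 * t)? 5/(s + 3) + 1/(s + 1)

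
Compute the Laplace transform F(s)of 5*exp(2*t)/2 5/(2*(s - 2))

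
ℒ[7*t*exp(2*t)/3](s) 7/(3*(s - 2)^2)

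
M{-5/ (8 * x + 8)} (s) -5 * pi * csc (pi * s)/8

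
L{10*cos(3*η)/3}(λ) 10*λ/(3*(λ^2 + 9))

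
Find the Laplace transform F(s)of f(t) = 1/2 1/(2 * s)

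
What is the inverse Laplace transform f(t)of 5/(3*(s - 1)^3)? 5*t^2*exp(t)/6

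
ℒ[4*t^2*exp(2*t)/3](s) 8/(3*(s - 2)^3)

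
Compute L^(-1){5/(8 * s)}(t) 5/8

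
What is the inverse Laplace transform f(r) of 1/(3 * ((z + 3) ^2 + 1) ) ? exp(-3 * r) * sin(r) /3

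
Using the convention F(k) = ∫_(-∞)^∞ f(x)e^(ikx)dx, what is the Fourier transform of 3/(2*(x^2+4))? 3*pi*exp(-2*Abs(k))/4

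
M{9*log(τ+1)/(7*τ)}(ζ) -9*pi*csc(pi*ζ)/(7*ζ - 7)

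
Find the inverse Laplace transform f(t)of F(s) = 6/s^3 3*t^2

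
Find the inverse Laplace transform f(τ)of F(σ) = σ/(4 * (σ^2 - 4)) cosh(2 * τ)/4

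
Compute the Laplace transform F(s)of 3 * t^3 18/s^4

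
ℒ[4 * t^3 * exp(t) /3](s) 8/(s - 1) ^4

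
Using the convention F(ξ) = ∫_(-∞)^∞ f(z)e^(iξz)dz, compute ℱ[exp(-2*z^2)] sqrt(2)*sqrt(pi)*exp(-ξ^2/8)/2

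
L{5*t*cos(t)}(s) 5*(s^2 - 1)/(s^2 + 1)^2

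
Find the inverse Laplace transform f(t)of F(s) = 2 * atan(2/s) 2 * sin(2 * t)/t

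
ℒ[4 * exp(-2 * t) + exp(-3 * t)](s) 1/(s + 3) + 4/(s + 2)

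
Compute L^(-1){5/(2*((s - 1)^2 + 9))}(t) 5*exp(t)*sin(3*t)/6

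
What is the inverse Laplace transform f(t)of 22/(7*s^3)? 11*t^2/7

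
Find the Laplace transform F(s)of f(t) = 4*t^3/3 8/s^4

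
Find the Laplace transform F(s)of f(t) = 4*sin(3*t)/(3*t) 4*atan(3/s)/3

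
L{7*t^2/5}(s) 14/(5*s^3)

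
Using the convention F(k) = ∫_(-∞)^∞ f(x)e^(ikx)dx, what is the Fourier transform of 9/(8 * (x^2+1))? 9 * pi * exp(-Abs(k))/8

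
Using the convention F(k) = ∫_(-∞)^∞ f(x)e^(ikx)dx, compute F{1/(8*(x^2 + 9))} pi*exp(-3*Abs(k))/24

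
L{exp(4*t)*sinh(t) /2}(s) 1/(2*((s - 4) ^2 - 1) ) 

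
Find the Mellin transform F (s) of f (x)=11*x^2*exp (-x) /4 11*gamma (s + 2) /4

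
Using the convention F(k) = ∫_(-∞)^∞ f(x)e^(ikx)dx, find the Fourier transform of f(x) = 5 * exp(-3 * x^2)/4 5 * sqrt(3) * sqrt(pi) * exp(-k^2/12)/12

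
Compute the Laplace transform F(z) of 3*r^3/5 18/(5*z^4) 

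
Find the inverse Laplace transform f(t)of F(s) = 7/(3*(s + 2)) 7*exp(-2*t)/3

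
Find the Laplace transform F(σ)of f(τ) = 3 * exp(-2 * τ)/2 3/(2 * (σ + 2))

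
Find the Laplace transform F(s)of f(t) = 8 8/s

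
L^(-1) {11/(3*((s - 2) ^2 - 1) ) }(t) 11*exp(2*t)*sinh(t) /3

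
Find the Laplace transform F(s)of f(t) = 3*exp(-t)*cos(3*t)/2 3*(s + 1)/(2*((s + 1)^2 + 9))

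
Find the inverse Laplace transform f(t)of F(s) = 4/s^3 2*t^2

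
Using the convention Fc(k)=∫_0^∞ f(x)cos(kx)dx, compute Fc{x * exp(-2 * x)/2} (4 - k^2)/(2 * (k^2 + 4)^2)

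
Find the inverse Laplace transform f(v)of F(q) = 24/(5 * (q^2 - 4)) 12 * sinh(2 * v)/5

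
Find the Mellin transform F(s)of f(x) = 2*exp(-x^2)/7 gamma(s/2)/7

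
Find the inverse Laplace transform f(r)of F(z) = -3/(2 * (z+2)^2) -3 * r * exp(-2 * r)/2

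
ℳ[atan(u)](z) -pi*sec(pi*z/2)/(2*z)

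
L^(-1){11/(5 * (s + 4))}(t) 11 * exp(-4 * t)/5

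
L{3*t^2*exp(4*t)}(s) 6/(s - 4)^3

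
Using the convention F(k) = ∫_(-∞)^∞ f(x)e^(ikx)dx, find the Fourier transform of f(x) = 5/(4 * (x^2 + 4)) 5 * pi * exp(-2 * Abs(k))/8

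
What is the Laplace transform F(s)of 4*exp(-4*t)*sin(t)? 4/((s + 4)^2 + 1)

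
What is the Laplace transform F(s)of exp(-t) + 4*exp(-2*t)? 4/(s + 2) + 1/(s + 1)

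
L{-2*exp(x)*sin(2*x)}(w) -4/((w - 1)^2 + 4)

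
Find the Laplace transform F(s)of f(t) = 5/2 5/(2*s)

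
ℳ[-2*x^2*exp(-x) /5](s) -2*gamma(s + 2) /5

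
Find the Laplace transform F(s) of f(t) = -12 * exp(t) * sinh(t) -12/(s * (s - 2) ) 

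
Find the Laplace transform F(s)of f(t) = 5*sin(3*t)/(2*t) 5*atan(3/s)/2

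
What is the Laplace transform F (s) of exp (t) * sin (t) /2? 1/ (2 * ( (s - 1) ^2+1) ) 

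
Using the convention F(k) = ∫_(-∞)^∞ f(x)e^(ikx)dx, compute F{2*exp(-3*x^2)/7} 2*sqrt(3)*sqrt(pi)*exp(-k^2/12)/21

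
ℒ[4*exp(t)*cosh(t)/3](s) 4*(s - 1)/(3*s*(s - 2))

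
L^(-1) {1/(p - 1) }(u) exp(u) 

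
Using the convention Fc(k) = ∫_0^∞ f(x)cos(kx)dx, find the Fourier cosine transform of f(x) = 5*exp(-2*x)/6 5/(3*(k^2 + 4))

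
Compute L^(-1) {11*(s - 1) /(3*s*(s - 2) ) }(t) 11*exp(t)*cosh(t) /3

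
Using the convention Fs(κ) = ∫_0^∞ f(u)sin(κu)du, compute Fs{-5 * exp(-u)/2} -5 * κ/(2 * κ^2 + 2)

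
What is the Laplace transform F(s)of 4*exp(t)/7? 4/(7*(s - 1))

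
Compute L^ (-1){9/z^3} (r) 9*r^2/2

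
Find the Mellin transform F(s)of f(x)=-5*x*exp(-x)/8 -5*gamma(s + 1)/8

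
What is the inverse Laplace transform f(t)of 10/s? 10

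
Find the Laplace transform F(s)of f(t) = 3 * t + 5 5/s + 3/s^2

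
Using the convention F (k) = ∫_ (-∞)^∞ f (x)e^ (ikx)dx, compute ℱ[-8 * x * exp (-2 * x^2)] -sqrt (2) * I * sqrt (pi) * k * exp (-k^2/8)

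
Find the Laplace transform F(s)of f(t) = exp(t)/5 1/(5*(s - 1))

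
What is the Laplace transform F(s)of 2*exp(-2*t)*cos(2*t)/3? 2*(s + 2)/(3*((s + 2)^2 + 4))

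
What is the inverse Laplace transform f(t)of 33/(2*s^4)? 11*t^3/4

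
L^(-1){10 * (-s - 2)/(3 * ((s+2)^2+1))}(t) -10 * exp(-2 * t) * cos(t)/3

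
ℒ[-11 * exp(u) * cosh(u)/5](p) 11 * (1 - p)/(5 * p * (p - 2))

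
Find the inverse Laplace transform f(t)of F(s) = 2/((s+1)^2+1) 2*exp(-t)*sin(t)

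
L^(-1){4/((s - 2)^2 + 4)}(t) 2*exp(2*t)*sin(2*t)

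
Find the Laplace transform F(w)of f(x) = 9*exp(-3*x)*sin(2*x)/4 9/(2*((w + 3)^2 + 4))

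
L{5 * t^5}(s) 600/s^6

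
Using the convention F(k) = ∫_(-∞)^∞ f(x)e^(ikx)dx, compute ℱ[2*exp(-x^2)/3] 2*sqrt(pi)*exp(-k^2/4)/3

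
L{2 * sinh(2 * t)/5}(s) 4/(5 * (s^2 - 4))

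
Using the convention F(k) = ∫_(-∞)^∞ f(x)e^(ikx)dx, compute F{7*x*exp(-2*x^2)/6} 7*sqrt(2)*I*sqrt(pi)*k*exp(-k^2/8)/48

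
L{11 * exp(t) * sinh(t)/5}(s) 11/(5 * s * (s - 2))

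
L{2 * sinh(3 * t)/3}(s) 2/(s^2 - 9)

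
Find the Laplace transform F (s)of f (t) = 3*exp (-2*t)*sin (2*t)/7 6/ (7*( (s + 2)^2 + 4))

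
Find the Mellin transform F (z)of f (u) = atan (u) -pi*sec (pi*z/2)/ (2*z)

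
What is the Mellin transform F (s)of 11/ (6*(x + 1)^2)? -11*pi*(s - 1)/ (6*sin (pi*s))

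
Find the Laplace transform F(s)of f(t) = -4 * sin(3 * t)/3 -4/(s^2 + 9)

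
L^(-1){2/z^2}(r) 2*r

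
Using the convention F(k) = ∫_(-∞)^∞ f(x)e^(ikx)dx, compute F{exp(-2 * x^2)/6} sqrt(2) * sqrt(pi) * exp(-k^2/8)/12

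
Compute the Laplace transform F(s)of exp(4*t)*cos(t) (s - 4)/((s - 4)^2 + 1)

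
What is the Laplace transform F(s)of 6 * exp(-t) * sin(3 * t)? 18/((s + 1)^2 + 9)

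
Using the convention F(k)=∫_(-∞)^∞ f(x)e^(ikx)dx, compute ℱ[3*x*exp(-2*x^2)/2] 3*sqrt(2)*I*sqrt(pi)*k*exp(-k^2/8)/16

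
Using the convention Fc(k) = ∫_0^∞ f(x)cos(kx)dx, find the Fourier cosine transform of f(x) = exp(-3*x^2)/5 sqrt(3)*sqrt(pi)*exp(-k^2/12)/30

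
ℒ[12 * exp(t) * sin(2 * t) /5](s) 24/(5 * ((s - 1) ^2 + 4) ) 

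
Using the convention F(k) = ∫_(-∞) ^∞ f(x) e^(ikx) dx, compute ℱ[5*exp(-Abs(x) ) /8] 5/(4*(k^2 + 1) ) 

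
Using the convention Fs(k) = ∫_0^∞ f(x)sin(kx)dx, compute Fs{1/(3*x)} pi/6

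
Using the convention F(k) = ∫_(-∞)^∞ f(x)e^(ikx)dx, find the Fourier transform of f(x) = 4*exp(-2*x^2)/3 2*sqrt(2)*sqrt(pi)*exp(-k^2/8)/3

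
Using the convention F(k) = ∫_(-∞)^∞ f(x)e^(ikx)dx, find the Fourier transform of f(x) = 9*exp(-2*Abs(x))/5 36/(5*(k^2 + 4))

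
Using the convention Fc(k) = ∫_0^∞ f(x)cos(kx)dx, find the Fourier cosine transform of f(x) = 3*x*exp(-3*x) 3*(9 - k^2)/(k^2 + 9)^2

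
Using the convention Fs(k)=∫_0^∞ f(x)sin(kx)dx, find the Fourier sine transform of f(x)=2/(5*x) pi/5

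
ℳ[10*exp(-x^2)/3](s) 5*gamma(s/2)/3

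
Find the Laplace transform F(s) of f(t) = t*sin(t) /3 2*s/(3*(s^2 + 1) ^2) 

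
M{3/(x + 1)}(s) 3 * pi * csc(pi * s)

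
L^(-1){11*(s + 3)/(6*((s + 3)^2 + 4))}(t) 11*exp(-3*t)*cos(2*t)/6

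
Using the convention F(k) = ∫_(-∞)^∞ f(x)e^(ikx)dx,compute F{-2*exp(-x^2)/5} -2*sqrt(pi)*exp(-k^2/4)/5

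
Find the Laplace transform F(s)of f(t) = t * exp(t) (s - 1)^(-2)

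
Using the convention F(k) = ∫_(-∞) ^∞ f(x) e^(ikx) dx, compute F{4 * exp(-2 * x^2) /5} 2 * sqrt(2) * sqrt(pi) * exp(-k^2/8) /5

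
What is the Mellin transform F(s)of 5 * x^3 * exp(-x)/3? 5 * gamma(s+3)/3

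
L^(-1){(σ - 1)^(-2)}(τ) τ*exp(τ)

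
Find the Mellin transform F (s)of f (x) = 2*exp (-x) 2*gamma (s)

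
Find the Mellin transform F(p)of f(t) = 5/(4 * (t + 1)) 5 * pi * csc(pi * p)/4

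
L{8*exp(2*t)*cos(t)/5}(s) 8*(s - 2)/(5*((s - 2)^2 + 1))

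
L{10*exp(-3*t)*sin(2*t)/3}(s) 20/(3*((s+3)^2+4))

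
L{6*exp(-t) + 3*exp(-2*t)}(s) 6/(s + 1) + 3/(s + 2)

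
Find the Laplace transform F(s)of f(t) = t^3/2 3/s^4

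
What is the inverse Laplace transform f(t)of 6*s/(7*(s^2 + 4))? 6*cos(2*t)/7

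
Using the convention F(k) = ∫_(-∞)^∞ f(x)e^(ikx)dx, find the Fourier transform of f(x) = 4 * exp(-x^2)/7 4 * sqrt(pi) * exp(-k^2/4)/7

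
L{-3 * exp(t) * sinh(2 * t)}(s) -6/((s - 1)^2 - 4)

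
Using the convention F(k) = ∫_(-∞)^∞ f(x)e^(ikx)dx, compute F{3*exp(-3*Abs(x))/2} 9/(k^2 + 9)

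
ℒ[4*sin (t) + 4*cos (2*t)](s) 4*s/ (s^2 + 4) + 4/ (s^2 + 1)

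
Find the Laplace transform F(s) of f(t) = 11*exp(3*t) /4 11/(4*(s - 3) ) 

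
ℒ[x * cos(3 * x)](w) (w^2 - 9)/(w^2 + 9)^2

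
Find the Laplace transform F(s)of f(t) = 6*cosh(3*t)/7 6*s/(7*(s^2 - 9))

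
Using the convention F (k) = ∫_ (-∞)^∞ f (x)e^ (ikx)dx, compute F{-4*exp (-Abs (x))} -8/ (k^2 + 1)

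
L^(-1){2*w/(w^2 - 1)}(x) 2*cosh(x)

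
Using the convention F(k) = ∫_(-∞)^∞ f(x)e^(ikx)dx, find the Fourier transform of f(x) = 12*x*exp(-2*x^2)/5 3*sqrt(2)*I*sqrt(pi)*k*exp(-k^2/8)/10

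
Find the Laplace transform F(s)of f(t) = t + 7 7/s + s^(-2)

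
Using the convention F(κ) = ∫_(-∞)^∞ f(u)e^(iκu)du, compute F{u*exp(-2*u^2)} sqrt(2)*I*sqrt(pi)*κ*exp(-κ^2/8)/8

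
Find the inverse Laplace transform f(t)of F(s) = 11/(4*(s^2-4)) 11*sinh(2*t)/8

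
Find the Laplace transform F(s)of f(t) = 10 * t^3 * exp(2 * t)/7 60/(7 * (s - 2)^4)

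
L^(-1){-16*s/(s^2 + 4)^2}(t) -4*t*sin(2*t)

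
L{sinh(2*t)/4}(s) 1/(2*(s^2 - 4))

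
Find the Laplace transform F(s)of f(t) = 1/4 1/(4*s)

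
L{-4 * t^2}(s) -8/s^3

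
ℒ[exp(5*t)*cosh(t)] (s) (s - 5)/((s - 5)^2 - 1)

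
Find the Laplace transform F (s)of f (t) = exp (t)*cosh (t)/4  (s - 1)/ (4*s*(s - 2))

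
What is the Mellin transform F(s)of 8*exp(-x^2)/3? 4*gamma(s/2)/3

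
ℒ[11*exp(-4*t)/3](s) 11/(3*(s + 4))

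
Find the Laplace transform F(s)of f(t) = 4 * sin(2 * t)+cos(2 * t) s/(s^2+4)+8/(s^2+4)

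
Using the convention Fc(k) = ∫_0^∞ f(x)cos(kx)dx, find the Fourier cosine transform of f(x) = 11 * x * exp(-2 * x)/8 11 * (4 - k^2)/(8 * (k^2+4)^2)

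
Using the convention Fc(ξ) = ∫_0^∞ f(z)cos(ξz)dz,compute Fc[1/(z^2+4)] pi * exp(-2 * ξ)/4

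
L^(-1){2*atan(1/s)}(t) 2*sin(t)/t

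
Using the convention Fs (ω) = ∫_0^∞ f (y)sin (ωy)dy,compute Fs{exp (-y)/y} atan (ω)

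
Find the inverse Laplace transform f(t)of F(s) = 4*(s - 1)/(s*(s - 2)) 4*exp(t)*cosh(t)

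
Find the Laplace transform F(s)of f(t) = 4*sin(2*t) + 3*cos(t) 8/(s^2 + 4) + 3*s/(s^2 + 1)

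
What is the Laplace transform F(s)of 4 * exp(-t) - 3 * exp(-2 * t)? 4/(s + 1) - 3/(s + 2)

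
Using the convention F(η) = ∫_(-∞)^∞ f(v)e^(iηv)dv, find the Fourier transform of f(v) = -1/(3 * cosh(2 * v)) -pi/(6 * cosh(pi * η/4))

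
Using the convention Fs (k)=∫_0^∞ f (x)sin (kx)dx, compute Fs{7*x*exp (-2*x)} 28*k/ (k^2+4)^2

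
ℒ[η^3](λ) 6/λ^4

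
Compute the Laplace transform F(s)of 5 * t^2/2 5/s^3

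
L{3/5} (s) 3/ (5 * s)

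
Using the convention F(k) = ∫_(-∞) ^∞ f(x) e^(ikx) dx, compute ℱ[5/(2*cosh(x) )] 5*pi/(2*cosh(pi*k/2) ) 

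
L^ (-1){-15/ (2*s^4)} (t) -5*t^3/4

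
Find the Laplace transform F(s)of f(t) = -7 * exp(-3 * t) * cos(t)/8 7 * (-s - 3)/(8 * ((s + 3)^2 + 1))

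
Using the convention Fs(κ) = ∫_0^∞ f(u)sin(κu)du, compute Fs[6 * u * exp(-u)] 12 * κ/(κ^2 + 1)^2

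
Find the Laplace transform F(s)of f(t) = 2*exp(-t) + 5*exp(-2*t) 2/(s + 1) + 5/(s + 2)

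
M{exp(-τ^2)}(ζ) gamma(ζ/2)/2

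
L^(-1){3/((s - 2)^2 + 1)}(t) 3 * exp(2 * t) * sin(t)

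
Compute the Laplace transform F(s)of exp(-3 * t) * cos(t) (s + 3)/((s + 3)^2 + 1)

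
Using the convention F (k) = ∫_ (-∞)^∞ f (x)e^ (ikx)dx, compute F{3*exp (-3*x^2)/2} sqrt (3)*sqrt (pi)*exp (-k^2/12)/2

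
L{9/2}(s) 9/(2*s)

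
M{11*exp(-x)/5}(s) 11*gamma(s)/5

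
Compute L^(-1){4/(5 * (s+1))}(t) 4 * exp(-t)/5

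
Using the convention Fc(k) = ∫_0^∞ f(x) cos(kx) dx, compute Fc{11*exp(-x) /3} 11/(3*(k^2 + 1) ) 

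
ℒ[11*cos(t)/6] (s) 11*s/(6*(s^2+1))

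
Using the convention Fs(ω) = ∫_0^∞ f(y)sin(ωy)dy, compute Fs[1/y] pi/2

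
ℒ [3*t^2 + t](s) s^(-2) + 6/s^3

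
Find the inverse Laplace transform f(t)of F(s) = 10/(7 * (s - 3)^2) 10 * t * exp(3 * t)/7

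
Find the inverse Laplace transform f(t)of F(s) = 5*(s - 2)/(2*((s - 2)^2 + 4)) 5*exp(2*t)*cos(2*t)/2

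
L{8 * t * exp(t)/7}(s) 8/(7 * (s - 1)^2)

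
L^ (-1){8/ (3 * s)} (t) 8/3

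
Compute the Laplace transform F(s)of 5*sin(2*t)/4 5/(2*(s^2+4))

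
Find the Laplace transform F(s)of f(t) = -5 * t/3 -5/(3 * s^2)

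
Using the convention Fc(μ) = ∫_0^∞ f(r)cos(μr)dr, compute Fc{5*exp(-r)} 5/(μ^2+1)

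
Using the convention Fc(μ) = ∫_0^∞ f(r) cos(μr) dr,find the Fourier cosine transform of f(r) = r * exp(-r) (1 - μ^2) /(μ^2 + 1) ^2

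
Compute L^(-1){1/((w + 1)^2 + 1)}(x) exp(-x)*sin(x)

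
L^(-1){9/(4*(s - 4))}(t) 9*exp(4*t)/4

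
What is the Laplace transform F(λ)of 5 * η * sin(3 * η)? 30 * λ/(λ^2+9)^2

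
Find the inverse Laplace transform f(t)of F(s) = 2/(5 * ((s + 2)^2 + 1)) 2 * exp(-2 * t) * sin(t)/5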